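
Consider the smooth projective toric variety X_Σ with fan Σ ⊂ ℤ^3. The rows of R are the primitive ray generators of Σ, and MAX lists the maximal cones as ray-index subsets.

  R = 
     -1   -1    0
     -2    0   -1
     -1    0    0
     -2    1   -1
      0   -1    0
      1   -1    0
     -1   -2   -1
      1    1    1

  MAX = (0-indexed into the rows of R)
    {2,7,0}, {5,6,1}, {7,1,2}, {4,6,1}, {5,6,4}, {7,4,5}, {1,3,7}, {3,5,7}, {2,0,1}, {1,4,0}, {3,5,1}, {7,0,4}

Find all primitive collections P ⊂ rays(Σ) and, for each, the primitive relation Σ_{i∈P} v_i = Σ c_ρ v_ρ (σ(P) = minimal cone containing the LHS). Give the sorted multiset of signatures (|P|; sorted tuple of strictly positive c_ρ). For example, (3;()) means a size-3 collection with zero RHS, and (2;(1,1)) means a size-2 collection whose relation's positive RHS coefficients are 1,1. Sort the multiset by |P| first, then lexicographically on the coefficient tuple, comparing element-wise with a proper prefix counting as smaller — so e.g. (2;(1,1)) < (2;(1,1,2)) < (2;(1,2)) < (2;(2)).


14 collections generate NE(X_Σ); each relation:

  {2,4}:  v_{2} + v_{4} = v_{0}  ⇒ sig = (2;(1))
  {2,5}:  v_{2} + v_{5} = v_{4}  ⇒ sig = (2;(1))
  {3,4}:  v_{3} + v_{4} = v_{1}  ⇒ sig = (2;(1))
  {6,7}:  v_{6} + v_{7} = v_{4}  ⇒ sig = (2;(1))
  {0,3}:  v_{0} + v_{3} = v_{1} + v_{2}  ⇒ sig = (2;(1,1))
  {2,3}:  v_{2} + v_{3} = 2·v_{1} + v_{7}  ⇒ sig = (2;(1,2))
  {2,6}:  v_{2} + v_{6} = v_{1} + 2·v_{4}  ⇒ sig = (2;(1,2))
  {3,6}:  v_{3} + v_{6} = 2·v_{1} + v_{5}  ⇒ sig = (2;(1,2))
  {0,6}:  v_{0} + v_{6} = v_{1} + 3·v_{4}  ⇒ sig = (2;(1,3))
  {0,5}:  v_{0} + v_{5} = 2·v_{4}  ⇒ sig = (2;(2))
  {1,5,7}:  v_{1} + v_{5} + v_{7} = 0  ⇒ sig = (3;())
  {1,4,5}:  v_{1} + v_{4} + v_{5} = v_{6}  ⇒ sig = (3;(1))
  {1,4,7}:  v_{1} + v_{4} + v_{7} = v_{2}  ⇒ sig = (3;(1))
  {0,1,7}:  v_{0} + v_{1} + v_{7} = 2·v_{2}  ⇒ sig = (3;(2))

Signatures (|P|; sorted positive RHS coefficients), sorted:
    (2;(1))
    (2;(1))
    (2;(1))
    (2;(1))
    (2;(1,1))
    (2;(1,2))
    (2;(1,2))
    (2;(1,2))
    (2;(1,3))
    (2;(2))
    (3;())
    (3;(1))
    (3;(1))
    (3;(2))


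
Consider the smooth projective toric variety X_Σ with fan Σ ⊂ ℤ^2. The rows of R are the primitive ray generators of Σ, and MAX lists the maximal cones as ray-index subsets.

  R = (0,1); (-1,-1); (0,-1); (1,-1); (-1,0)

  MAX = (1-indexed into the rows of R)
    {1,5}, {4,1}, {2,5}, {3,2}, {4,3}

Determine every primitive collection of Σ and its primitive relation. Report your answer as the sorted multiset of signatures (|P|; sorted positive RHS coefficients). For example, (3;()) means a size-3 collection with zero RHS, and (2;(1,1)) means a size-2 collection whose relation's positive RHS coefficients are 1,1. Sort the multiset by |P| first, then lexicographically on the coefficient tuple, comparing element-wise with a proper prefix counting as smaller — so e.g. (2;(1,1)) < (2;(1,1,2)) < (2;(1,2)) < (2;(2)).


The 5 primitive collections of Σ (r=5, n=2):

  {1,3}:  v_{1} + v_{3} = 0  ⟹  sig = (2;())
  {1,2}:  v_{1} + v_{2} = v_{5}  ⟹  sig = (2;(1))
  {3,5}:  v_{3} + v_{5} = v_{2}  ⟹  sig = (2;(1))
  {4,5}:  v_{4} + v_{5} = v_{3}  ⟹  sig = (2;(1))
  {2,4}:  v_{2} + v_{4} = 2·v_{3}  ⟹  sig = (2;(2))

Hence PRS(X_Σ) =
{ (2;()),  (2;(1)) ×3,  (2;(2)) }


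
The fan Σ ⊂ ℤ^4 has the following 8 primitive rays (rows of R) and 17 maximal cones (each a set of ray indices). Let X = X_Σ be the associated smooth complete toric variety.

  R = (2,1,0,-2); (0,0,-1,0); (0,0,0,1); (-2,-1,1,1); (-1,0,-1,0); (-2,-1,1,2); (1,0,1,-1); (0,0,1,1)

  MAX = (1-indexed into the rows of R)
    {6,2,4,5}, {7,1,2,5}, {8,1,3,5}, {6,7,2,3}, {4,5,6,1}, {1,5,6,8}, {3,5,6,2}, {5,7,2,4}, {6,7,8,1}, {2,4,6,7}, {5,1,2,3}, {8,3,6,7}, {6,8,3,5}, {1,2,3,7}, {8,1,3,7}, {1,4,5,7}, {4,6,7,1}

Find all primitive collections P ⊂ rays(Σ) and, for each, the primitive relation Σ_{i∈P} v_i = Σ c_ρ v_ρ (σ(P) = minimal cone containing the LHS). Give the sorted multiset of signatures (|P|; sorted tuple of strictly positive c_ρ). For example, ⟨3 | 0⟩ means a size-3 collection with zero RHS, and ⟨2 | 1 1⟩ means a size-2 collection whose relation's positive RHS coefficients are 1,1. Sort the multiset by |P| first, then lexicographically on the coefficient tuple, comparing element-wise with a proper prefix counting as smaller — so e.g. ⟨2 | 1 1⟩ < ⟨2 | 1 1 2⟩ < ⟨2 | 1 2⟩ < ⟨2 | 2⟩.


Δ(Σ) — 8 vertices, 9 min non-faces:

  {2,8}:  v_{2} + v_{8} = v_{3} — sig = ⟨2 | 1⟩
  {3,4}:  v_{3} + v_{4} = v_{6} — sig = ⟨2 | 1⟩
  {4,8}:  v_{4} + v_{8} = v_{1} + 2·v_{6} — sig = ⟨2 | 1 2⟩
  {1,2,6}:  v_{1} + v_{2} + v_{6} = 0 — sig = ⟨3 | 0⟩
  {3,5,7}:  v_{3} + v_{5} + v_{7} = 0 — sig = ⟨3 | 0⟩
  {1,3,6}:  v_{1} + v_{3} + v_{6} = v_{8} — sig = ⟨3 | 1⟩
  {5,6,7}:  v_{5} + v_{6} + v_{7} = v_{4} — sig = ⟨3 | 1⟩
  {1,2,4}:  v_{1} + v_{2} + v_{4} = v_{5} + v_{7} — sig = ⟨3 | 1 1⟩
  {5,7,8}:  v_{5} + v_{7} + v_{8} = v_{1} + v_{6} — sig = ⟨3 | 1 1⟩

so the primitive-relation signature multiset is
{ ⟨2 | 1⟩ ×2,  ⟨2 | 1 2⟩,  ⟨3 | 0⟩ ×2,  ⟨3 | 1⟩ ×2,  ⟨3 | 1 1⟩ ×2 }


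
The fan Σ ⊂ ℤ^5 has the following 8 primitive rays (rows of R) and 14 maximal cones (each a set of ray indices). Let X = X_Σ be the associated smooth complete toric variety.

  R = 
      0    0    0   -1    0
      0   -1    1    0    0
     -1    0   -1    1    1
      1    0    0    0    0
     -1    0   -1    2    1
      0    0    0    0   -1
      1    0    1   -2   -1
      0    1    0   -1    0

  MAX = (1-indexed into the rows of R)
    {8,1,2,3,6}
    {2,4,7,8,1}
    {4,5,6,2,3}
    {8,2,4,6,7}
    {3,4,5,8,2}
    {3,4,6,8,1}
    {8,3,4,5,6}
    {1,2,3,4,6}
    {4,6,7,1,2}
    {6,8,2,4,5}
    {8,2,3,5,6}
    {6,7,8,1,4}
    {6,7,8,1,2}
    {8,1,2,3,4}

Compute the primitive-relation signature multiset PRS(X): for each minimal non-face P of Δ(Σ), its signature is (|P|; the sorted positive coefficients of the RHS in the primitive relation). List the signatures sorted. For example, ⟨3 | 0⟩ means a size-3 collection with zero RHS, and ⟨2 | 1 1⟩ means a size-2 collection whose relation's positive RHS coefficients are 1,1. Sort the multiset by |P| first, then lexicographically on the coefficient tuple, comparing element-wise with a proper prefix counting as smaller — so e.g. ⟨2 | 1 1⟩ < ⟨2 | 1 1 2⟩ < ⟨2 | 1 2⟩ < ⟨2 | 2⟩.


The 5 primitive collections of Σ (r=8, n=5):

  P = {5,7}:  v_{5} + v_{7} = 0 — sig = ⟨2 | 0⟩
  P = {1,5}:  v_{1} + v_{5} = v_{3} — sig = ⟨2 | 1⟩
  P = {3,7}:  v_{3} + v_{7} = v_{1} — sig = ⟨2 | 1⟩
  P = {2,3,4,6,8}:  v_{2} + v_{3} + v_{4} + v_{6} + v_{8} = 0 — sig = ⟨5 | 0⟩
  P = {1,2,4,6,8}:  v_{1} + v_{2} + v_{4} + v_{6} + v_{8} = v_{7} — sig = ⟨5 | 1⟩

Sorted signature multiset PRS(X):
    ⟨2 | 0⟩
    ⟨2 | 1⟩
    ⟨2 | 1⟩
    ⟨5 | 0⟩
    ⟨5 | 1⟩


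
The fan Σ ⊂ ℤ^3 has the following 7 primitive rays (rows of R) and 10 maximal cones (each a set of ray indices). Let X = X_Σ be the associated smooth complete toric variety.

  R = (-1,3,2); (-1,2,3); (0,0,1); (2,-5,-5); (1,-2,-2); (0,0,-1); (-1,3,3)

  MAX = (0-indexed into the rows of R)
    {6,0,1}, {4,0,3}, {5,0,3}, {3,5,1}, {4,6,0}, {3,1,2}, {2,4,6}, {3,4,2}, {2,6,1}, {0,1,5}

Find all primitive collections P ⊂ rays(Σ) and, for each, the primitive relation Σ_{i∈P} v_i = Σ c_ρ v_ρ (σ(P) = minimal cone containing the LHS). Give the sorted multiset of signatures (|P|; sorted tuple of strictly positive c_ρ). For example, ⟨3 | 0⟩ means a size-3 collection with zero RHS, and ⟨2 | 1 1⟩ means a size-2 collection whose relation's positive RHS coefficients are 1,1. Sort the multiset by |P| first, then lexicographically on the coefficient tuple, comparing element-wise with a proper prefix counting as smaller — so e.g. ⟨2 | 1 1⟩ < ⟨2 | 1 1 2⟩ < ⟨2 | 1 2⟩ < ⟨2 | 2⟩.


7 minimal non-faces of Δ(Σ) (on 7 rays):

  P={2,5}:  v_{2} + v_{5} = 0  ⇒ sig = ⟨2 | 0⟩
  P={0,2}:  v_{0} + v_{2} = v_{6}  ⇒ sig = ⟨2 | 1⟩
  P={1,4}:  v_{1} + v_{4} = v_{2}  ⇒ sig = ⟨2 | 1⟩
  P={3,6}:  v_{3} + v_{6} = v_{4}  ⇒ sig = ⟨2 | 1⟩
  P={5,6}:  v_{5} + v_{6} = v_{0}  ⇒ sig = ⟨2 | 1⟩
  P={4,5}:  v_{4} + v_{5} = v_{0} + v_{3}  ⇒ sig = ⟨2 | 1 1⟩
  P={0,1,3}:  v_{0} + v_{1} + v_{3} = 0  ⇒ sig = ⟨3 | 0⟩

Hence PRS(X_Σ) =
    ⟨2 | 0⟩
    ⟨2 | 1⟩
    ⟨2 | 1⟩
    ⟨2 | 1⟩
    ⟨2 | 1⟩
    ⟨2 | 1 1⟩
    ⟨3 | 0⟩


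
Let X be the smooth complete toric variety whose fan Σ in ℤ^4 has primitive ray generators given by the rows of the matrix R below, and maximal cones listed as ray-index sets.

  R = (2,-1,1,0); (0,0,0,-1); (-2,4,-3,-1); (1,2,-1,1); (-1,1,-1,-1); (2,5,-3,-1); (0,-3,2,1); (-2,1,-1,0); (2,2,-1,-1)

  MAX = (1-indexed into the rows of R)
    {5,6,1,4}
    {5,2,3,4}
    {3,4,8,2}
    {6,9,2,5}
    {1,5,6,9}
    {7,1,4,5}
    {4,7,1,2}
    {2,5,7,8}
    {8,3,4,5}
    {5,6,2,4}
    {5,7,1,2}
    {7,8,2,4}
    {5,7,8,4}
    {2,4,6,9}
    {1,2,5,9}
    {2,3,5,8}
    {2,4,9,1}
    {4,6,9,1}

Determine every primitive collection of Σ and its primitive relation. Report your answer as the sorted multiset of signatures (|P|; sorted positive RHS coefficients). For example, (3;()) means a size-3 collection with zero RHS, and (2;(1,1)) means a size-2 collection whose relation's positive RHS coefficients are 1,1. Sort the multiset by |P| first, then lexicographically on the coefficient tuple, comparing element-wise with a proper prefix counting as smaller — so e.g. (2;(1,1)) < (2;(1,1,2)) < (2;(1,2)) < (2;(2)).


Minimal non-faces — 14 found among 9 rays, 18 max cones:

  P={1,8}:  v_{1} + v_{8} = 0  ⇒ sig = (2;())
  P={3,7}:  v_{3} + v_{7} = v_{8}  ⇒ sig = (2;(1))
  P={7,9}:  v_{7} + v_{9} = v_{1}  ⇒ sig = (2;(1))
  P={1,3}:  v_{1} + v_{3} = v_{2} + v_{4} + v_{5}  ⇒ sig = (2;(1,1,1))
  P={6,7}:  v_{6} + v_{7} = v_{1} + v_{4} + v_{5}  ⇒ sig = (2;(1,1,1))
  P={8,9}:  v_{8} + v_{9} = v_{2} + v_{4} + v_{5}  ⇒ sig = (2;(1,1,1))
  P={6,8}:  v_{6} + v_{8} = v_{2} + 2·v_{4} + 2·v_{5}  ⇒ sig = (2;(1,2,2))
  P={3,9}:  v_{3} + v_{9} = 2·v_{2} + 2·v_{4} + 2·v_{5}  ⇒ sig = (2;(2,2,2))
  P={3,6}:  v_{3} + v_{6} = 2·v_{2} + 3·v_{4} + 3·v_{5}  ⇒ sig = (2;(2,3,3))
  P={4,5,9}:  v_{4} + v_{5} + v_{9} = v_{6}  ⇒ sig = (3;(1))
  P={1,2,6}:  v_{1} + v_{2} + v_{6} = 2·v_{9}  ⇒ sig = (3;(2))
  P={2,4,5,7}:  v_{2} + v_{4} + v_{5} + v_{7} = 0  ⇒ sig = (4;())
  P={1,2,4,5}:  v_{1} + v_{2} + v_{4} + v_{5} = v_{9}  ⇒ sig = (4;(1))
  P={2,4,5,8}:  v_{2} + v_{4} + v_{5} + v_{8} = v_{3}  ⇒ sig = (4;(1))

so the primitive-relation signature multiset is
    |P|=2: 9 collections, coeffs (), (1), (1), (1,1,1), (1,1,1), (1,1,1), (1,2,2), (2,2,2), (2,3,3)
    |P|=3: 2 collections, coeffs (1), (2)
    |P|=4: 3 collections, coeffs (), (1), (1)


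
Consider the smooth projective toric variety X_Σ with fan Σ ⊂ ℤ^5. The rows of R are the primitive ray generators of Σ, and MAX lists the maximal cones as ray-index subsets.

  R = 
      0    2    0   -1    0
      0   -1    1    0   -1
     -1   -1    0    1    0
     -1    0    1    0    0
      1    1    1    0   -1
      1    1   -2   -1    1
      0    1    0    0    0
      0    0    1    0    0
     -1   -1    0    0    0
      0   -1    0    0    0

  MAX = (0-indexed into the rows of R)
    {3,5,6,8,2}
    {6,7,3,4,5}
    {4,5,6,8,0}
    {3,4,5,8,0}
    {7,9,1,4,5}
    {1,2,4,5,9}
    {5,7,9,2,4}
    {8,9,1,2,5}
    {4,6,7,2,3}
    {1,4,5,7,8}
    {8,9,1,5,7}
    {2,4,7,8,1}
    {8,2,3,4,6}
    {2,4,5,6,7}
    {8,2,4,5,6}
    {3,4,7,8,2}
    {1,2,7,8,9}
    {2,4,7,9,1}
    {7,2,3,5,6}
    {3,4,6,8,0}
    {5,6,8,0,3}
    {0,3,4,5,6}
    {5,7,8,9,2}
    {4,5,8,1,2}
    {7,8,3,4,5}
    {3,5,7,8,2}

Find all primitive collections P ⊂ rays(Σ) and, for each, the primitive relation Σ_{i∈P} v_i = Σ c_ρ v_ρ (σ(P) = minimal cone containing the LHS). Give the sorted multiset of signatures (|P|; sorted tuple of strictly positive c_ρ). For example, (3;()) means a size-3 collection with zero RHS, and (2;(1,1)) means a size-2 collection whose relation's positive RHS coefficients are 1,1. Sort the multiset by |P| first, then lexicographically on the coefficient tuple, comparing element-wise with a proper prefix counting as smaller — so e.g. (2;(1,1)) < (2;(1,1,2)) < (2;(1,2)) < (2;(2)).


Minimal non-faces — 14 found among 10 rays, 26 max cones:

  P = {6,9}:  v_{6} + v_{9} = 0  so sig = (2;())
  P = {1,6}:  v_{1} + v_{6} = v_{4} + v_{8}  so sig = (2;(1,1))
  P = {3,9}:  v_{3} + v_{9} = v_{7} + v_{8}  so sig = (2;(1,1))
  P = {0,9}:  v_{0} + v_{9} = v_{3} + v_{4} + v_{5} + v_{8}  so sig = (2;(1,1,1,1))
  P = {0,7}:  v_{0} + v_{7} = 2·v_{3} + v_{4} + v_{5}  so sig = (2;(1,1,2))
  P = {1,3}:  v_{1} + v_{3} = v_{4} + v_{7} + 2·v_{8}  so sig = (2;(1,1,2))
  P = {0,1}:  v_{0} + v_{1} = v_{3} + 2·v_{4} + v_{5} + 2·v_{8}  so sig = (2;(1,1,2,2))
  P = {0,2}:  v_{0} + v_{2} = 2·v_{6} + v_{8}  so sig = (2;(1,2))
  P = {4,8,9}:  v_{4} + v_{8} + v_{9} = v_{1}  so sig = (3;(1))
  P = {6,7,8}:  v_{6} + v_{7} + v_{8} = v_{3}  so sig = (3;(1))
  P = {1,2,5,7}:  v_{1} + v_{2} + v_{5} + v_{7} = v_{9}  so sig = (4;(1))
  P = {2,3,4,5}:  v_{2} + v_{3} + v_{4} + v_{5} = v_{6}  so sig = (4;(1))
  P = {2,4,5,7,8}:  v_{2} + v_{4} + v_{5} + v_{7} + v_{8} = 0  so sig = (5;())
  P = {3,4,5,6,8}:  v_{3} + v_{4} + v_{5} + v_{6} + v_{8} = v_{0}  so sig = (5;(1))

Sorted signature multiset PRS(X):
[(2;()), (2;(1,1)), (2;(1,1)), (2;(1,1,1,1)), (2;(1,1,2)), (2;(1,1,2)), (2;(1,1,2,2)), (2;(1,2)), (3;(1)), (3;(1)), (4;(1)), (4;(1)), (5;()), (5;(1))]


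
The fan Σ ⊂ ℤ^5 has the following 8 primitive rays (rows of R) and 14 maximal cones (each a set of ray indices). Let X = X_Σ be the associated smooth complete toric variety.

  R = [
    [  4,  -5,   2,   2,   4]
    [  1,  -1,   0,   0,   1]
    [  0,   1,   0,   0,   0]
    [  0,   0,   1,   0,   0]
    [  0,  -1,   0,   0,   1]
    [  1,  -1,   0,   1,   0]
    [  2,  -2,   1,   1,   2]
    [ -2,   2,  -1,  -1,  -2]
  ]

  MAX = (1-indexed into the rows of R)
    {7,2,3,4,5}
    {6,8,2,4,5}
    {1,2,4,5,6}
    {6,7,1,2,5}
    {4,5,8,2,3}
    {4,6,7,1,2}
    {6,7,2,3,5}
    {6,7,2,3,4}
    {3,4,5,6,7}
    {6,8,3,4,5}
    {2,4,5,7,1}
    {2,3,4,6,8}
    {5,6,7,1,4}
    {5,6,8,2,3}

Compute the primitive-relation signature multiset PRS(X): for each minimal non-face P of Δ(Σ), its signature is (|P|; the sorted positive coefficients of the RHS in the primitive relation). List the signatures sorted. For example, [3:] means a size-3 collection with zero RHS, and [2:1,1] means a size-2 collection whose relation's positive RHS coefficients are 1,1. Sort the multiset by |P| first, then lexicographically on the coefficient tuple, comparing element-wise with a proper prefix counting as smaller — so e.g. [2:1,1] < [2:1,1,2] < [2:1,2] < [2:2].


The 5 primitive collections of Σ (r=8, n=5):

  P = {7,8}:  v_{7} + v_{8} = 0  ⇒ sig = [2:]
  P = {1,8}:  v_{1} + v_{8} = v_{2} + v_{4} + v_{5} + v_{6}  ⇒ sig = [2:1,1,1,1]
  P = {1,3}:  v_{1} + v_{3} = 2·v_{7}  ⇒ sig = [2:2]
  P = {2,3,4,5,6}:  v_{2} + v_{3} + v_{4} + v_{5} + v_{6} = v_{7}  ⇒ sig = [5:1]
  P = {2,4,5,6,7}:  v_{2} + v_{4} + v_{5} + v_{6} + v_{7} = v_{1}  ⇒ sig = [5:1]

so the primitive-relation signature multiset is
    [2:]
    [2:1,1,1,1]
    [2:2]
    [5:1]
    [5:1]


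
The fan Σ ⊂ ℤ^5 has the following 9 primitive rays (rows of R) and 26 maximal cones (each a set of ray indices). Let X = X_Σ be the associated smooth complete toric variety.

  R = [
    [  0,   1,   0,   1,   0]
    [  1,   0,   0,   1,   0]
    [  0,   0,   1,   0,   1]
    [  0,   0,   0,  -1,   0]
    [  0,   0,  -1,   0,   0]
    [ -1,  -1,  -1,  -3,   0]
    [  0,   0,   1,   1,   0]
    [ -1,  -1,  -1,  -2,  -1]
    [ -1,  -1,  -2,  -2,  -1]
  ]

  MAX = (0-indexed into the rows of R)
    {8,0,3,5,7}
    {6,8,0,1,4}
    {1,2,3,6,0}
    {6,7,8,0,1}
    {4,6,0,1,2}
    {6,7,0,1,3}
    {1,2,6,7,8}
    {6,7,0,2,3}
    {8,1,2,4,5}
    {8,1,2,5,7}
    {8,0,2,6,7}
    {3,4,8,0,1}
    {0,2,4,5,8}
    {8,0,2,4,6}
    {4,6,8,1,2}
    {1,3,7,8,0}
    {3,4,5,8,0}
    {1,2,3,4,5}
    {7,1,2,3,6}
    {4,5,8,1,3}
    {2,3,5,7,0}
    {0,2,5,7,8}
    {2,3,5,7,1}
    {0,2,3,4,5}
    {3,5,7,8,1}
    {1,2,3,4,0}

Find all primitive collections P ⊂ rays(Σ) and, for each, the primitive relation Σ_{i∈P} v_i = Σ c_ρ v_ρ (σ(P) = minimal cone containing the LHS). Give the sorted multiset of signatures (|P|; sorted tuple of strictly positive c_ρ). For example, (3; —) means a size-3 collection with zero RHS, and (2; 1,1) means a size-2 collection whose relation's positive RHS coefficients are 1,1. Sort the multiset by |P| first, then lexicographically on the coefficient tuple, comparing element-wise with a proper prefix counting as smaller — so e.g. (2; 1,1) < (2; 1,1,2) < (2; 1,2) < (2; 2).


Primitive collections (8):

  P = {4,7}:  v_{4} + v_{7} = v_{8} ; sig = (2; 1)
  P = {5,6}:  v_{5} + v_{6} = v_{2} + v_{7} ; sig = (2; 1,1)
  P = {3,4,6}:  v_{3} + v_{4} + v_{6} = 0 ; sig = (3; —)
  P = {2,3,8}:  v_{2} + v_{3} + v_{8} = v_{5} ; sig = (3; 1)
  P = {3,6,8}:  v_{3} + v_{6} + v_{8} = v_{7} ; sig = (3; 1)
  P = {0,1,5}:  v_{0} + v_{1} + v_{5} = v_{3} + v_{4} ; sig = (3; 1,1)
  P = {0,1,2,7}:  v_{0} + v_{1} + v_{2} + v_{7} = 0 ; sig = (4; —)
  P = {0,1,2,8}:  v_{0} + v_{1} + v_{2} + v_{8} = v_{4} ; sig = (4; 1)

Hence PRS(X_Σ) =
    |P|=2: 2 collections, coeffs (1), (1,1)
    |P|=3: 4 collections, coeffs (), (1), (1), (1,1)
    |P|=4: 2 collections, coeffs (), (1)


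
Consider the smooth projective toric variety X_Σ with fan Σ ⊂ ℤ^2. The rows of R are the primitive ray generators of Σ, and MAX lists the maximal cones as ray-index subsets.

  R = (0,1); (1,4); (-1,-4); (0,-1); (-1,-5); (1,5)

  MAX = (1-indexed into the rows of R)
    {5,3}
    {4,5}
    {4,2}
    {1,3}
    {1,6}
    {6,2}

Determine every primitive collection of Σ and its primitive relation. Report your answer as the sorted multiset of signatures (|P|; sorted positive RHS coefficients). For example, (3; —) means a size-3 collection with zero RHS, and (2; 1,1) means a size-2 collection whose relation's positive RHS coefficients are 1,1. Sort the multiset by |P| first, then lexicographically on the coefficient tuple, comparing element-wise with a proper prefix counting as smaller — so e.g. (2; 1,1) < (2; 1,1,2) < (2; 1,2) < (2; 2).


Σ has 9 primitive collections:

  {1,4}:  v_{1} + v_{4} = 0 ; sig = (2; —)
  {2,3}:  v_{2} + v_{3} = 0 ; sig = (2; —)
  {5,6}:  v_{5} + v_{6} = 0 ; sig = (2; —)
  {1,2}:  v_{1} + v_{2} = v_{6} ; sig = (2; 1)
  {1,5}:  v_{1} + v_{5} = v_{3} ; sig = (2; 1)
  {2,5}:  v_{2} + v_{5} = v_{4} ; sig = (2; 1)
  {3,4}:  v_{3} + v_{4} = v_{5} ; sig = (2; 1)
  {3,6}:  v_{3} + v_{6} = v_{1} ; sig = (2; 1)
  {4,6}:  v_{4} + v_{6} = v_{2} ; sig = (2; 1)

Signatures (|P|; sorted positive RHS coefficients), sorted:
    |P|=2: 9 collections, coeffs (), (), (), (1), (1), (1), (1), (1), (1)


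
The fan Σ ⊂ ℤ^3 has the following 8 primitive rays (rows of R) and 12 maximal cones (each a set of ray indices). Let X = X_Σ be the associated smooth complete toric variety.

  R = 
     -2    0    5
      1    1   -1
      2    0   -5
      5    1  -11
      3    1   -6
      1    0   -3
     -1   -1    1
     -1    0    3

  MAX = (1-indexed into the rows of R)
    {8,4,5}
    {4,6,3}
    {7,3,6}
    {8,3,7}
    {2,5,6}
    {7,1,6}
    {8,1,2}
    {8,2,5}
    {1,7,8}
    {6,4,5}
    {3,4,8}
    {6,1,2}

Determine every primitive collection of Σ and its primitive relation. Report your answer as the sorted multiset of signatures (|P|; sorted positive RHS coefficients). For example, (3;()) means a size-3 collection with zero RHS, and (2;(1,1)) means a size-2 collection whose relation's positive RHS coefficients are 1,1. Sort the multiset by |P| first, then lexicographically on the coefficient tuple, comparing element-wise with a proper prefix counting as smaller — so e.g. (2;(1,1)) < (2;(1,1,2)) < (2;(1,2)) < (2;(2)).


The 10 primitive collections of Σ (r=8, n=3):

  P={1,3}:  v_{1} + v_{3} = 0 ; sig = (2;())
  P={2,7}:  v_{2} + v_{7} = 0 ; sig = (2;())
  P={6,8}:  v_{6} + v_{8} = 0 ; sig = (2;())
  P={1,4}:  v_{1} + v_{4} = v_{5} ; sig = (2;(1))
  P={1,5}:  v_{1} + v_{5} = v_{2} ; sig = (2;(1))
  P={2,3}:  v_{2} + v_{3} = v_{5} ; sig = (2;(1))
  P={3,5}:  v_{3} + v_{5} = v_{4} ; sig = (2;(1))
  P={5,7}:  v_{5} + v_{7} = v_{3} ; sig = (2;(1))
  P={2,4}:  v_{2} + v_{4} = 2·v_{5} ; sig = (2;(2))
  P={4,7}:  v_{4} + v_{7} = 2·v_{3} ; sig = (2;(2))

Hence PRS(X_Σ) =
    |P|=2: 10 collections, coeffs (), (), (), (1), (1), (1), (1), (1), (2), (2)


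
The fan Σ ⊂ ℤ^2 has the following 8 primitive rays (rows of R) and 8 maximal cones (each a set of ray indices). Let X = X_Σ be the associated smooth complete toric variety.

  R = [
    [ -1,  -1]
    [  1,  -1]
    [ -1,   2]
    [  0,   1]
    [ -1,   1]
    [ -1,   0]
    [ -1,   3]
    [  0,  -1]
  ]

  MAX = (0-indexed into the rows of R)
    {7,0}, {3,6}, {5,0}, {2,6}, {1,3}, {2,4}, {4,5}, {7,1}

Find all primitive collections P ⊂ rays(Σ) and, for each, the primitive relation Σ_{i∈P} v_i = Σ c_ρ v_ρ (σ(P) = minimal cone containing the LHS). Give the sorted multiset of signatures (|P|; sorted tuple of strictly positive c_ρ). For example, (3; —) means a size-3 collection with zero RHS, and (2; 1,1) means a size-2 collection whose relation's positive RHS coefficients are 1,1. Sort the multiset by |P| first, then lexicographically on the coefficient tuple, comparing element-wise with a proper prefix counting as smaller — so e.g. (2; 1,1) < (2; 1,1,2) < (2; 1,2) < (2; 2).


Primitive collections (20):

  P = {1,4}:  v_{1} + v_{4} = 0  →  sig = (2; —)
  P = {3,7}:  v_{3} + v_{7} = 0  →  sig = (2; —)
  P = {0,3}:  v_{0} + v_{3} = v_{5}  →  sig = (2; 1)
  P = {1,2}:  v_{1} + v_{2} = v_{3}  →  sig = (2; 1)
  P = {1,5}:  v_{1} + v_{5} = v_{7}  →  sig = (2; 1)
  P = {2,3}:  v_{2} + v_{3} = v_{6}  →  sig = (2; 1)
  P = {2,7}:  v_{2} + v_{7} = v_{4}  →  sig = (2; 1)
  P = {3,4}:  v_{3} + v_{4} = v_{2}  →  sig = (2; 1)
  P = {3,5}:  v_{3} + v_{5} = v_{4}  →  sig = (2; 1)
  P = {4,7}:  v_{4} + v_{7} = v_{5}  →  sig = (2; 1)
  P = {5,7}:  v_{5} + v_{7} = v_{0}  →  sig = (2; 1)
  P = {6,7}:  v_{6} + v_{7} = v_{2}  →  sig = (2; 1)
  P = {0,2}:  v_{0} + v_{2} = v_{4} + v_{5}  →  sig = (2; 1,1)
  P = {5,6}:  v_{5} + v_{6} = v_{2} + v_{4}  →  sig = (2; 1,1)
  P = {0,1}:  v_{0} + v_{1} = 2·v_{7}  →  sig = (2; 2)
  P = {0,4}:  v_{0} + v_{4} = 2·v_{5}  →  sig = (2; 2)
  P = {0,6}:  v_{0} + v_{6} = 2·v_{4}  →  sig = (2; 2)
  P = {1,6}:  v_{1} + v_{6} = 2·v_{3}  →  sig = (2; 2)
  P = {2,5}:  v_{2} + v_{5} = 2·v_{4}  →  sig = (2; 2)
  P = {4,6}:  v_{4} + v_{6} = 2·v_{2}  →  sig = (2; 2)

Hence PRS(X_Σ) =
    (2; —)
    (2; —)
    (2; 1)
    (2; 1)
    (2; 1)
    (2; 1)
    (2; 1)
    (2; 1)
    (2; 1)
    (2; 1)
    (2; 1)
    (2; 1)
    (2; 1,1)
    (2; 1,1)
    (2; 2)
    (2; 2)
    (2; 2)
    (2; 2)
    (2; 2)
    (2; 2)


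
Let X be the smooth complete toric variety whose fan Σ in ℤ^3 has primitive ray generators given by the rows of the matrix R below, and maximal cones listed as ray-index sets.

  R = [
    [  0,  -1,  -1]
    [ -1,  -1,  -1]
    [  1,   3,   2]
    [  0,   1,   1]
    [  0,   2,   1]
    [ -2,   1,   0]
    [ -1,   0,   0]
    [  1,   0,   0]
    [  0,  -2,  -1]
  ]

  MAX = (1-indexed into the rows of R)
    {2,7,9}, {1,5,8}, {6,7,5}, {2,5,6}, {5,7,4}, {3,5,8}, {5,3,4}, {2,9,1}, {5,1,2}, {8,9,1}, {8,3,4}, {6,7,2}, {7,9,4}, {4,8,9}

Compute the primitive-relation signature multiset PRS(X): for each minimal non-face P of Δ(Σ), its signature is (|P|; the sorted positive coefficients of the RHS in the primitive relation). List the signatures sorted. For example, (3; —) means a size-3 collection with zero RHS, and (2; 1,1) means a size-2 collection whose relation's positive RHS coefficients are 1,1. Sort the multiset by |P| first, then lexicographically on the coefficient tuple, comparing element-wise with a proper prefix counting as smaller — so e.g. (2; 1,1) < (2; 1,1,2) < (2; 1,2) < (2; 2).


Primitive collections (17):

  • {1,4}:  v_{1} + v_{4} = 0  so sig = (2; —)
  • {5,9}:  v_{5} + v_{9} = 0  so sig = (2; —)
  • {7,8}:  v_{7} + v_{8} = 0  so sig = (2; —)
  • {1,7}:  v_{1} + v_{7} = v_{2}  so sig = (2; 1)
  • {2,3}:  v_{2} + v_{3} = v_{5}  so sig = (2; 1)
  • {2,4}:  v_{2} + v_{4} = v_{7}  so sig = (2; 1)
  • {2,8}:  v_{2} + v_{8} = v_{1}  so sig = (2; 1)
  • {1,3}:  v_{1} + v_{3} = v_{5} + v_{8}  so sig = (2; 1,1)
  • {3,7}:  v_{3} + v_{7} = v_{4} + v_{5}  so sig = (2; 1,1)
  • {3,9}:  v_{3} + v_{9} = v_{4} + v_{8}  so sig = (2; 1,1)
  • {6,8}:  v_{6} + v_{8} = v_{2} + v_{5}  so sig = (2; 1,1)
  • {6,9}:  v_{6} + v_{9} = v_{2} + v_{7}  so sig = (2; 1,1)
  • {1,6}:  v_{1} + v_{6} = 2·v_{2} + v_{5}  so sig = (2; 1,2)
  • {3,6}:  v_{3} + v_{6} = 2·v_{5} + v_{7}  so sig = (2; 1,2)
  • {4,6}:  v_{4} + v_{6} = v_{5} + 2·v_{7}  so sig = (2; 1,2)
  • {2,5,7}:  v_{2} + v_{5} + v_{7} = v_{6}  so sig = (3; 1)
  • {4,5,8}:  v_{4} + v_{5} + v_{8} = v_{3}  so sig = (3; 1)

Hence PRS(X_Σ) =
[(2; —), (2; —), (2; —), (2; 1), (2; 1), (2; 1), (2; 1), (2; 1,1), (2; 1,1), (2; 1,1), (2; 1,1), (2; 1,1), (2; 1,2), (2; 1,2), (2; 1,2), (3; 1), (3; 1)]


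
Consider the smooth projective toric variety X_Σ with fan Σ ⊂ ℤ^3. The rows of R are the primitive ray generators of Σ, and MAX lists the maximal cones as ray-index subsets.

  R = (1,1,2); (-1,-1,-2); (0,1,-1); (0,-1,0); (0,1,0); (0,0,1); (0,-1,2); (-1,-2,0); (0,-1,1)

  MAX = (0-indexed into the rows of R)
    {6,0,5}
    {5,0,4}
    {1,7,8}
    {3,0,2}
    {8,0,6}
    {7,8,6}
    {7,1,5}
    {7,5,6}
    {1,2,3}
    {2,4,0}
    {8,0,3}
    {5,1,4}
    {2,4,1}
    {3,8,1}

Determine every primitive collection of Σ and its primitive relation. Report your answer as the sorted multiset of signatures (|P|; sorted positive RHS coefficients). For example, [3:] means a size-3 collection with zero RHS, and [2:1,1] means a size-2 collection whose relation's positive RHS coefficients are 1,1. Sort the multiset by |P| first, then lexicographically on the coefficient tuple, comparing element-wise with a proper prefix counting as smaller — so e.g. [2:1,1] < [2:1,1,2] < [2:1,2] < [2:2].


The 15 primitive collections of Σ (r=9, n=3):

  P={0,1}:  v_{0} + v_{1} = 0  →  sig = [2:]
  P={2,8}:  v_{2} + v_{8} = 0  →  sig = [2:]
  P={3,4}:  v_{3} + v_{4} = 0  →  sig = [2:]
  P={0,7}:  v_{0} + v_{7} = v_{6}  →  sig = [2:1]
  P={1,6}:  v_{1} + v_{6} = v_{7}  →  sig = [2:1]
  P={2,5}:  v_{2} + v_{5} = v_{4}  →  sig = [2:1]
  P={2,6}:  v_{2} + v_{6} = v_{5}  →  sig = [2:1]
  P={3,5}:  v_{3} + v_{5} = v_{8}  →  sig = [2:1]
  P={4,8}:  v_{4} + v_{8} = v_{5}  →  sig = [2:1]
  P={5,8}:  v_{5} + v_{8} = v_{6}  →  sig = [2:1]
  P={2,7}:  v_{2} + v_{7} = v_{1} + v_{5}  →  sig = [2:1,1]
  P={3,7}:  v_{3} + v_{7} = v_{1} + 2·v_{8}  →  sig = [2:1,2]
  P={4,7}:  v_{4} + v_{7} = v_{1} + 2·v_{5}  →  sig = [2:1,2]
  P={3,6}:  v_{3} + v_{6} = 2·v_{8}  →  sig = [2:2]
  P={4,6}:  v_{4} + v_{6} = 2·v_{5}  →  sig = [2:2]

Hence PRS(X_Σ) =
    |P|=2: 15 collections, coeffs (), (), (), (1), (1), (1), (1), (1), (1), (1), (1,1), (1,2), (1,2), (2), (2)


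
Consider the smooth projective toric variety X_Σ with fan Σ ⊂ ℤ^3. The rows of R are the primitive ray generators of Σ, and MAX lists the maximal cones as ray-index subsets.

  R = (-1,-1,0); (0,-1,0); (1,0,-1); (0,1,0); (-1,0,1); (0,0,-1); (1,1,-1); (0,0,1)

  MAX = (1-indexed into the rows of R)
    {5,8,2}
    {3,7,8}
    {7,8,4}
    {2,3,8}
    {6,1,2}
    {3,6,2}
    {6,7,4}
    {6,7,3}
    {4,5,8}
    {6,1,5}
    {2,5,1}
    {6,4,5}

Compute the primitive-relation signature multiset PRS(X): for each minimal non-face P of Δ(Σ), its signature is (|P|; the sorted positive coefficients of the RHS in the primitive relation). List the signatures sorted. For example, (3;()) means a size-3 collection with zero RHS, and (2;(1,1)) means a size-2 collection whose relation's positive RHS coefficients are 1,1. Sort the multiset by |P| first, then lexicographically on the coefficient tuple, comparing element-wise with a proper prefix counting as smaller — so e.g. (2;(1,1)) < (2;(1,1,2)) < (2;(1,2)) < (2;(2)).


11 minimal non-faces of Δ(Σ) (on 8 rays):

  • {2,4}:  v_{2} + v_{4} = 0  →  sig = (2;())
  • {3,5}:  v_{3} + v_{5} = 0  →  sig = (2;())
  • {6,8}:  v_{6} + v_{8} = 0  →  sig = (2;())
  • {1,7}:  v_{1} + v_{7} = v_{6}  →  sig = (2;(1))
  • {2,7}:  v_{2} + v_{7} = v_{3}  →  sig = (2;(1))
  • {3,4}:  v_{3} + v_{4} = v_{7}  →  sig = (2;(1))
  • {5,7}:  v_{5} + v_{7} = v_{4}  →  sig = (2;(1))
  • {1,3}:  v_{1} + v_{3} = v_{2} + v_{6}  →  sig = (2;(1,1))
  • {1,4}:  v_{1} + v_{4} = v_{5} + v_{6}  →  sig = (2;(1,1))
  • {1,8}:  v_{1} + v_{8} = v_{2} + v_{5}  →  sig = (2;(1,1))
  • {2,5,6}:  v_{2} + v_{5} + v_{6} = v_{1}  →  sig = (3;(1))

Hence PRS(X_Σ) =
    |P|=2: 10 collections, coeffs (), (), (), (1), (1), (1), (1), (1,1), (1,1), (1,1)
    |P|=3: 1 collection, coeffs (1)


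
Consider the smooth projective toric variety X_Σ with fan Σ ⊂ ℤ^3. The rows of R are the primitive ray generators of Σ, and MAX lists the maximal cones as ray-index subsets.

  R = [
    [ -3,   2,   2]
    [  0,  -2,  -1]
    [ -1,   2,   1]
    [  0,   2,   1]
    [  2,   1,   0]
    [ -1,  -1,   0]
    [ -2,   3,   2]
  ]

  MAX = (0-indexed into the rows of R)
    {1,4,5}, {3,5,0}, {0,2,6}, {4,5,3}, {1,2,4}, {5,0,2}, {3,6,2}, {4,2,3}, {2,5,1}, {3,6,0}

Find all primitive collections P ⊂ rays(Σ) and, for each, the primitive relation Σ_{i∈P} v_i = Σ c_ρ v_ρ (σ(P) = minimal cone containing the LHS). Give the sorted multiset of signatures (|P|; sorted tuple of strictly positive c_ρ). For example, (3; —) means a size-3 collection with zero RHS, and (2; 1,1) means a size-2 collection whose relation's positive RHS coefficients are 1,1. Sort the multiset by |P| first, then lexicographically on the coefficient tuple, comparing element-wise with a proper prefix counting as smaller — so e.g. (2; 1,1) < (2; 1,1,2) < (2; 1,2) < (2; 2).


The 9 primitive collections of Σ (r=7, n=3):

  P={1,3}:  v_{1} + v_{3} = 0  ⇒ sig = (2; —)
  P={5,6}:  v_{5} + v_{6} = v_{0}  ⇒ sig = (2; 1)
  P={1,6}:  v_{1} + v_{6} = v_{2} + v_{5}  ⇒ sig = (2; 1,1)
  P={0,1}:  v_{0} + v_{1} = v_{2} + 2·v_{5}  ⇒ sig = (2; 1,2)
  P={0,4}:  v_{0} + v_{4} = 2·v_{3} + v_{5}  ⇒ sig = (2; 1,2)
  P={4,6}:  v_{4} + v_{6} = 2·v_{3}  ⇒ sig = (2; 2)
  P={2,3,5}:  v_{2} + v_{3} + v_{5} = v_{6}  ⇒ sig = (3; 1)
  P={2,4,5}:  v_{2} + v_{4} + v_{5} = v_{3}  ⇒ sig = (3; 1)
  P={0,2,3}:  v_{0} + v_{2} + v_{3} = 2·v_{6}  ⇒ sig = (3; 2)

Signatures (|P|; sorted positive RHS coefficients), sorted:
{ (2; —),  (2; 1),  (2; 1,1),  (2; 1,2) ×2,  (2; 2),  (3; 1) ×2,  (3; 2) }


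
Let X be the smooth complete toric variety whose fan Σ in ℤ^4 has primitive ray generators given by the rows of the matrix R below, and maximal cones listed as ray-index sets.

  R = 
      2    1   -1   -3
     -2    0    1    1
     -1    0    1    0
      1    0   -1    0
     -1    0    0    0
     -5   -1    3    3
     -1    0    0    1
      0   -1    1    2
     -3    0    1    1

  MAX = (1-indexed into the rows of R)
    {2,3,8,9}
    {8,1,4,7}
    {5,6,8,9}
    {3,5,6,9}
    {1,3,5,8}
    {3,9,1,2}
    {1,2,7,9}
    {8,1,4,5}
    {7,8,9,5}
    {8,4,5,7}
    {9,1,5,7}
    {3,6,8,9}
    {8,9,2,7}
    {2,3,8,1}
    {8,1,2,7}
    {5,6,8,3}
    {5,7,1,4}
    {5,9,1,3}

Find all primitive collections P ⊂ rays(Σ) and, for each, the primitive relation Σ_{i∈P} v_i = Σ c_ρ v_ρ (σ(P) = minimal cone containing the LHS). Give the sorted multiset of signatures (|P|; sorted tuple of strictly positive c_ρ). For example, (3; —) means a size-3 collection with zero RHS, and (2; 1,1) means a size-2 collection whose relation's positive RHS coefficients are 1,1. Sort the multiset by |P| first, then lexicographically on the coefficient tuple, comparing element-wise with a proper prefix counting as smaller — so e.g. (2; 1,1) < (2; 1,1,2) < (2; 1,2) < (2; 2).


Primitive collections (12):

  P = {3,4}:  v_{3} + v_{4} = 0  so sig = (2; —)
  P = {2,4}:  v_{2} + v_{4} = v_{7}  so sig = (2; 1)
  P = {2,5}:  v_{2} + v_{5} = v_{9}  so sig = (2; 1)
  P = {3,7}:  v_{3} + v_{7} = v_{2}  so sig = (2; 1)
  P = {4,9}:  v_{4} + v_{9} = v_{5} + v_{7}  so sig = (2; 1,1)
  P = {4,6}:  v_{4} + v_{6} = v_{5} + v_{8} + v_{9}  so sig = (2; 1,1,1)
  P = {2,6}:  v_{2} + v_{6} = v_{3} + v_{8} + 2·v_{9}  so sig = (2; 1,1,2)
  P = {1,6}:  v_{1} + v_{6} = 2·v_{3} + v_{5}  so sig = (2; 1,2)
  P = {6,7}:  v_{6} + v_{7} = v_{8} + 2·v_{9}  so sig = (2; 1,2)
  P = {1,8,9}:  v_{1} + v_{8} + v_{9} = v_{3}  so sig = (3; 1)
  P = {1,5,7,8}:  v_{1} + v_{5} + v_{7} + v_{8} = 0  so sig = (4; —)
  P = {3,5,8,9}:  v_{3} + v_{5} + v_{8} + v_{9} = v_{6}  so sig = (4; 1)

Sorted signature multiset PRS(X):
{ (2; —),  (2; 1) ×3,  (2; 1,1),  (2; 1,1,1),  (2; 1,1,2),  (2; 1,2) ×2,  (3; 1),  (4; —),  (4; 1) }


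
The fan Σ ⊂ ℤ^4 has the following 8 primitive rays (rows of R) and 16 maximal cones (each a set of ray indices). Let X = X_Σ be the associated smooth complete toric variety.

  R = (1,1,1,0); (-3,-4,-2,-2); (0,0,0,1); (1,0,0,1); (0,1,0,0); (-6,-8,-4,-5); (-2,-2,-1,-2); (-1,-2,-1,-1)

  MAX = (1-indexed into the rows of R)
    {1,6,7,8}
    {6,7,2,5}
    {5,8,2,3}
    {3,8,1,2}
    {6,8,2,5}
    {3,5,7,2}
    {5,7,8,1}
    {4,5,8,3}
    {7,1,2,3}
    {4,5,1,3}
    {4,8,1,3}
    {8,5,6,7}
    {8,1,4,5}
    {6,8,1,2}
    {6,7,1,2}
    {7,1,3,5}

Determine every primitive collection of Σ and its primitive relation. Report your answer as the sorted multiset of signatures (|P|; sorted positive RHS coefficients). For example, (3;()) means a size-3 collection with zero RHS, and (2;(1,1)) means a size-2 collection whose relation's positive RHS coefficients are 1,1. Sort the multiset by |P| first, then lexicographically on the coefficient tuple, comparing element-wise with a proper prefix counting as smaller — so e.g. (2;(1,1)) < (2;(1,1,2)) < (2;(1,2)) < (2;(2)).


Σ has 9 primitive collections:

  P={4,7}:  v_{4} + v_{7} = v_{8}  so sig = (2;(1))
  P={2,4}:  v_{2} + v_{4} = v_{3} + 2·v_{8}  so sig = (2;(1,2))
  P={4,6}:  v_{4} + v_{6} = v_{2} + 2·v_{8}  so sig = (2;(1,2))
  P={3,6}:  v_{3} + v_{6} = 2·v_{2}  so sig = (2;(2))
  P={1,2,5}:  v_{1} + v_{2} + v_{5} = v_{7}  so sig = (3;(1))
  P={2,7,8}:  v_{2} + v_{7} + v_{8} = v_{6}  so sig = (3;(1))
  P={3,7,8}:  v_{3} + v_{7} + v_{8} = v_{2}  so sig = (3;(1))
  P={1,5,6}:  v_{1} + v_{5} + v_{6} = 2·v_{7} + v_{8}  so sig = (3;(1,2))
  P={1,3,5,8}:  v_{1} + v_{3} + v_{5} + v_{8} = 0  so sig = (4;())

so the primitive-relation signature multiset is
{ (2;(1)),  (2;(1,2)) ×2,  (2;(2)),  (3;(1)) ×3,  (3;(1,2)),  (4;()) }


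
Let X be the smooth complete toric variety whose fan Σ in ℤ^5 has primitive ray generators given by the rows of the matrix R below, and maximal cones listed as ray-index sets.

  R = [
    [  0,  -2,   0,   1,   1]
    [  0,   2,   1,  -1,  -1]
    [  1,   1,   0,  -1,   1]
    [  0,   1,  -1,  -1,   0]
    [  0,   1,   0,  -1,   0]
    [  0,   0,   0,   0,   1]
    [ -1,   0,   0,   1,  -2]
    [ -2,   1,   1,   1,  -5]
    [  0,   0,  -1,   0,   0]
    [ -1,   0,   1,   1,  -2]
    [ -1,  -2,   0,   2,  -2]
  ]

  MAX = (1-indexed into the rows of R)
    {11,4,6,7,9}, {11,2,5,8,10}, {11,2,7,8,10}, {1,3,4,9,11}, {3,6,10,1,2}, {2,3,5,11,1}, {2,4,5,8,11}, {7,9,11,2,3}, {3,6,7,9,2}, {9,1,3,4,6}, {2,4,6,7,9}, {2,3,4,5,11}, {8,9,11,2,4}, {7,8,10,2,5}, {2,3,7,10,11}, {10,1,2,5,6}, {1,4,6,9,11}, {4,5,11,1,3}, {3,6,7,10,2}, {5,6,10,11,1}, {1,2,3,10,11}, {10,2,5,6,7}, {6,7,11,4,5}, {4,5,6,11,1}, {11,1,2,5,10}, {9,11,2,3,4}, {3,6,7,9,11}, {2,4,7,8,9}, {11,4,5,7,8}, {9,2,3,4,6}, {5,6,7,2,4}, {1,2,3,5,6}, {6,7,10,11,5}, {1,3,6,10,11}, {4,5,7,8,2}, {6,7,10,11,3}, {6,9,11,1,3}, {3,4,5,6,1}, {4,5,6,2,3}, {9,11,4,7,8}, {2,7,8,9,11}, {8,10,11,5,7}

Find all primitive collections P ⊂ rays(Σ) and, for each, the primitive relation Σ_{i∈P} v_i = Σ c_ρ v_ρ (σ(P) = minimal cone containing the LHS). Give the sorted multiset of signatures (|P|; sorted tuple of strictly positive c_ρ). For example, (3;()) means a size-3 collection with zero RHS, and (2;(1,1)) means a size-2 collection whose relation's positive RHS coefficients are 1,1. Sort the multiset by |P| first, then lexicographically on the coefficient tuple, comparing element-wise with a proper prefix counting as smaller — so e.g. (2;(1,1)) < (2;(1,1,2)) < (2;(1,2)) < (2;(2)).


Minimal non-faces — 17 found among 11 rays, 42 max cones:

  {5,9}:  v_{5} + v_{9} = v_{4}  ⇒ sig = (2;(1))
  {9,10}:  v_{9} + v_{10} = v_{7}  ⇒ sig = (2;(1))
  {1,7}:  v_{1} + v_{7} = v_{6} + v_{11}  ⇒ sig = (2;(1,1))
  {4,10}:  v_{4} + v_{10} = v_{5} + v_{7}  ⇒ sig = (2;(1,1))
  {1,8}:  v_{1} + v_{8} = v_{5} + v_{10} + v_{11}  ⇒ sig = (2;(1,1,1))
  {6,8}:  v_{6} + v_{8} = v_{5} + v_{7} + v_{10}  ⇒ sig = (2;(1,1,1))
  {3,8}:  v_{3} + v_{8} = 2·v_{2} + v_{9} + v_{11}  ⇒ sig = (2;(1,1,2))
  {1,2,9}:  v_{1} + v_{2} + v_{9} = 0  ⇒ sig = (3;())
  {1,2,4}:  v_{1} + v_{2} + v_{4} = v_{5}  ⇒ sig = (3;(1))
  {2,6,11}:  v_{2} + v_{6} + v_{11} = v_{10}  ⇒ sig = (3;(1))
  {3,5,10}:  v_{3} + v_{5} + v_{10} = v_{2}  ⇒ sig = (3;(1))
  {3,5,7}:  v_{3} + v_{5} + v_{7} = v_{2} + v_{9}  ⇒ sig = (3;(1,1))
  {3,4,7}:  v_{3} + v_{4} + v_{7} = v_{2} + 2·v_{9}  ⇒ sig = (3;(1,2))
  {3,5,6,11}:  v_{3} + v_{5} + v_{6} + v_{11} = 0  ⇒ sig = (4;())
  {2,5,7,11}:  v_{2} + v_{5} + v_{7} + v_{11} = v_{8}  ⇒ sig = (4;(1))
  {3,4,6,11}:  v_{3} + v_{4} + v_{6} + v_{11} = v_{9}  ⇒ sig = (4;(1))
  {2,4,7,11}:  v_{2} + v_{4} + v_{7} + v_{11} = v_{8} + v_{9}  ⇒ sig = (4;(1,1))

so the primitive-relation signature multiset is
{ (2;(1)) ×2,  (2;(1,1)) ×2,  (2;(1,1,1)) ×2,  (2;(1,1,2)),  (3;()),  (3;(1)) ×3,  (3;(1,1)),  (3;(1,2)),  (4;()),  (4;(1)) ×2,  (4;(1,1)) }


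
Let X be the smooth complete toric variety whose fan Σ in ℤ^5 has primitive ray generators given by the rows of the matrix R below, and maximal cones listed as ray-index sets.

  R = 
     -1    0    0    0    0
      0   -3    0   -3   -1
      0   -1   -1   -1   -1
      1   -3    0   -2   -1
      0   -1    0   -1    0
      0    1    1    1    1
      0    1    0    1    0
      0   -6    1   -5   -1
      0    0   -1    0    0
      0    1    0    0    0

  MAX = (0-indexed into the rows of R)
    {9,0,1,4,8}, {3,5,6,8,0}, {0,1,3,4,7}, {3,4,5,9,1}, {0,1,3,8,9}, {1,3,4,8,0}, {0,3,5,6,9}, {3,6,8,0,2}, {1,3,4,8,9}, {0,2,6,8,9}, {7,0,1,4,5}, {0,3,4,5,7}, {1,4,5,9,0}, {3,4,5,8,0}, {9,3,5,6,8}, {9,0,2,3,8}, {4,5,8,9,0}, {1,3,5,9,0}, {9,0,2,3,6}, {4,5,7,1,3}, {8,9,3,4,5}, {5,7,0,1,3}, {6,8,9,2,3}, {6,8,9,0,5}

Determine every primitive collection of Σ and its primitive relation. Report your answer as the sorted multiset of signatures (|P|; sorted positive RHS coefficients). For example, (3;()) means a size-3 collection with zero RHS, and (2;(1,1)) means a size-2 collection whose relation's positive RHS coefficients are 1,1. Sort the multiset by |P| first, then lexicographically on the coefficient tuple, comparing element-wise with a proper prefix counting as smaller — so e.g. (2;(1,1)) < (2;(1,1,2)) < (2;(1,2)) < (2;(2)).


The 14 primitive collections of Σ (r=10, n=5):

  • {2,5}:  v_{2} + v_{5} = 0 ; sig = (2;())
  • {4,6}:  v_{4} + v_{6} = 0 ; sig = (2;())
  • {1,6}:  v_{1} + v_{6} = v_{0} + v_{3} + v_{9} ; sig = (2;(1,1,1))
  • {2,4}:  v_{2} + v_{4} = v_{0} + v_{3} + v_{8} + v_{9} ; sig = (2;(1,1,1,1))
  • {2,7}:  v_{2} + v_{7} = v_{0} + v_{1} + v_{3} + v_{4} ; sig = (2;(1,1,1,1))
  • {6,7}:  v_{6} + v_{7} = v_{0} + v_{1} + v_{3} + v_{5} ; sig = (2;(1,1,1,1))
  • {7,8}:  v_{7} + v_{8} = v_{0} + v_{3} + 3·v_{4} ; sig = (2;(1,1,3))
  • {7,9}:  v_{7} + v_{9} = 2·v_{1} + v_{5} ; sig = (2;(1,2))
  • {1,2}:  v_{1} + v_{2} = 2·v_{0} + 2·v_{3} + v_{8} + 2·v_{9} ; sig = (2;(1,2,2,2))
  • {1,5,8}:  v_{1} + v_{5} + v_{8} = 2·v_{4} ; sig = (3;(2))
  • {0,3,4,9}:  v_{0} + v_{3} + v_{4} + v_{9} = v_{1} ; sig = (4;(1))
  • {0,1,3,4,5}:  v_{0} + v_{1} + v_{3} + v_{4} + v_{5} = v_{7} ; sig = (5;(1))
  • {0,3,5,8,9}:  v_{0} + v_{3} + v_{5} + v_{8} + v_{9} = v_{4} ; sig = (5;(1))
  • {0,3,6,8,9}:  v_{0} + v_{3} + v_{6} + v_{8} + v_{9} = v_{2} ; sig = (5;(1))

Signatures (|P|; sorted positive RHS coefficients), sorted:
{ (2;()) ×2,  (2;(1,1,1)),  (2;(1,1,1,1)) ×3,  (2;(1,1,3)),  (2;(1,2)),  (2;(1,2,2,2)),  (3;(2)),  (4;(1)),  (5;(1)) ×3 }
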